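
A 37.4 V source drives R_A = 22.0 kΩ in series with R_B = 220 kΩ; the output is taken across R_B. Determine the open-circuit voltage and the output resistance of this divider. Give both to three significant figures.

V_th = 34.0 V, R_th = 20.0 kΩ

V_th is the open-circuit tap voltage: 37.4 × 220/(22.0 + 220) = 34.0 V.
With the supply zeroed, R_A and R_B appear in parallel from the tap: R_th = R_A‖R_B = (22.0 × 220)/242.0 = 20.0 kΩ.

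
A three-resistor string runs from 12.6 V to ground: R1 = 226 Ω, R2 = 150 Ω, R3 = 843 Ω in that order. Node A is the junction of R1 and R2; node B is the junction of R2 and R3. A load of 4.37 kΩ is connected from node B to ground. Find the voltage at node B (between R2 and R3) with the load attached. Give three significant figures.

V ≈ 8.22 V

At node B, R3 is in parallel with the load: R3‖R_L = 706.7 Ω.
Below node A the resistance is R2 + (R3‖R_L) = 856.7 Ω, so V_A = 12.6 × 856.7/1083 = 9.970 V.
Then V_B = V_A × (R3‖R_L)/(R2 + R3‖R_L) = 9.970 × 706.7/856.7 = 8.22 V.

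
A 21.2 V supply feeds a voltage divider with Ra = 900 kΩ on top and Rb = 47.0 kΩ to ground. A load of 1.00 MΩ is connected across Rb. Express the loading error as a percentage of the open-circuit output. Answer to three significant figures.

4.28 %

The divider's output (Thévenin) resistance is Ra‖Rb = 44.67 kΩ.
Fractional drop under load = R_th/(R_th + R_L) = 44.67 / (44.67 + 1000) = 0.04276.
So the output falls by 4.28 %.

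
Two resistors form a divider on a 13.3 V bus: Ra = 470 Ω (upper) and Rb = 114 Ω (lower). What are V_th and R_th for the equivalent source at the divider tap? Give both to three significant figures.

V_th = 2.60 V, R_th = 91.7 Ω

V_th is the open-circuit tap voltage: 13.3 × 114/(470 + 114) = 2.60 V.
With the supply zeroed, Ra and Rb appear in parallel from the tap: R_th = Ra‖Rb = (470 × 114)/584.0 = 91.7 Ω.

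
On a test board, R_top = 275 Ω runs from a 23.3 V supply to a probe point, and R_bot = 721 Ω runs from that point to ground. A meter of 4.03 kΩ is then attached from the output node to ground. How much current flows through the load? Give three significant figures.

I_L ≈ 3.99 mA

R_bot‖R_L = 611.6 Ω; V_out = 23.3 × 611.6/886.6 = 16.07 V.
I_L = V_out / R_L = 16.07 / 4.03 kΩ = 3.99 mA.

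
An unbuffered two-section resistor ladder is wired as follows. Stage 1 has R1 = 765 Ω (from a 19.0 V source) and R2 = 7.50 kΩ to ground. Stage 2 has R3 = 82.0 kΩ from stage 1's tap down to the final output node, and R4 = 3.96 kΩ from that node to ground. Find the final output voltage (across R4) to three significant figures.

V_out ≈ 0.788 V

Stage 2 presents R3+R4 = 85960 Ω as a load on stage 1's tap.
Stage 1's lower leg becomes R2‖(R3+R4) = 6898 Ω, so V_mid = 19.0 × 6898/7663 = 17.10 V.
Stage 2 is itself unloaded: V_out = V_mid × R4/(R3+R4) = 17.10 × 3960/85960 = 0.788 V.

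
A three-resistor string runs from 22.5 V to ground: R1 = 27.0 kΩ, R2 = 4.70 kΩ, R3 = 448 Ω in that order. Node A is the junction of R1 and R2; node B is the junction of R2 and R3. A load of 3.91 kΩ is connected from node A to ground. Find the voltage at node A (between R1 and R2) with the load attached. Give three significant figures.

V ≈ 1.71 V

Below node A the series string R2+R3 = 5148 Ω sits in parallel with the 3910 Ω load: 2222 Ω.
V_A = 22.5 × 2222/(27000 + 2222) = 1.71 V.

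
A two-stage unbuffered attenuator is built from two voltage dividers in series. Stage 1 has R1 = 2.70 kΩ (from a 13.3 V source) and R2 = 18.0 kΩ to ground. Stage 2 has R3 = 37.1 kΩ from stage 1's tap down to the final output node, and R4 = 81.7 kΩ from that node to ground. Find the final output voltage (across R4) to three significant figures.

Stage 2 presents R3+R4 = 118.8 kΩ as a load on stage 1's tap.
Stage 1's lower leg becomes R2‖(R3+R4) = 15.63 kΩ, so V_mid = 13.3 × 15.63/18.33 = 11.34 V.
Stage 2 is itself unloaded: V_out = V_mid × R4/(R3+R4) = 11.34 × 81.7/118.8 = 7.80 V.

V_out ≈ 7.80 V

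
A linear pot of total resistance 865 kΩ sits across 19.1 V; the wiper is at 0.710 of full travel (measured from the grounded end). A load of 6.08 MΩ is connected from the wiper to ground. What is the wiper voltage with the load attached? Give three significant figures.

V ≈ 13.2 V

The wiper splits the pot into (1−α)R = 250.9 kΩ above and αR = 614.1 kΩ below.
Lower section ‖ load = 557.8 kΩ.
V_wiper = 19.1 × 557.8/(250.9 + 557.8) = 13.2 V.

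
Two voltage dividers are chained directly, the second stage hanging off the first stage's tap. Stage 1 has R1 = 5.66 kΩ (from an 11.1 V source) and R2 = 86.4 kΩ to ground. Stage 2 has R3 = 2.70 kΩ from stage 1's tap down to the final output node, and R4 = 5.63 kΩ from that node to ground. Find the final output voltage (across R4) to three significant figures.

Stage 2 presents R3+R4 = 8.330 kΩ as a load on stage 1's tap.
Stage 1's lower leg becomes R2‖(R3+R4) = 7.598 kΩ, so V_mid = 11.1 × 7.598/13.26 = 6.361 V.
Stage 2 is itself unloaded: V_out = V_mid × R4/(R3+R4) = 6.361 × 5.63/8.330 = 4.30 V.

V_out ≈ 4.30 V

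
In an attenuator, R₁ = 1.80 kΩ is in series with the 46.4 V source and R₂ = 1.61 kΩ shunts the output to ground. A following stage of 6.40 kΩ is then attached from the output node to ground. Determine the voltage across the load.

The load sits in parallel with R₂: R₂‖R_L = (1.61 × 6.40) / (1.61 + 6.40) = 1.286 kΩ.
V_out = 46.4 × 1.286 / (1.80 + 1.286) = 46.4 × 1.286/3.086 = 19.3 V.

V_out ≈ 19.3 V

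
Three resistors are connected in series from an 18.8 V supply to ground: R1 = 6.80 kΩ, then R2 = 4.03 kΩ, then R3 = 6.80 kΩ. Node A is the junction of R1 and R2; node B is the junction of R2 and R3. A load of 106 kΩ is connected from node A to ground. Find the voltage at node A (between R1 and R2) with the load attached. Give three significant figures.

Below node A the series string R2+R3 = 10.83 kΩ sits in parallel with the 106 kΩ load: 9.826 kΩ.
V_A = 18.8 × 9.826/(6.80 + 9.826) = 11.1 V.

V ≈ 11.1 V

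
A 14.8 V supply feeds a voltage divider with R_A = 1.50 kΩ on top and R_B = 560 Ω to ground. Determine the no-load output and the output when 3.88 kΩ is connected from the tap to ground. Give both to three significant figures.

Unloaded: 4.02 V; loaded: 3.64 V

Open-circuit: V = 14.8 × 560/(1500 + 560) = 4.02 V.
With the load, R_B becomes R_B‖R_L = 489.4 Ω, so V = 14.8 × 489.4/1989 = 3.64 V.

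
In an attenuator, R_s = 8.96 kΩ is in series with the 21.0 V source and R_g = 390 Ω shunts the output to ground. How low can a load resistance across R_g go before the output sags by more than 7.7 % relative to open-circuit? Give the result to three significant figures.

R_L(min) ≈ 4.48 kΩ

Output resistance R_th = R_s‖R_g = (8960 × 390)/9350 = 373.7 Ω.
The fractional drop is R_th/(R_th + R_L); requiring this ≤ 0.0770 gives R_L ≥ R_th(1/0.0770 − 1) = 373.7 × 11.99 = 4.48 kΩ.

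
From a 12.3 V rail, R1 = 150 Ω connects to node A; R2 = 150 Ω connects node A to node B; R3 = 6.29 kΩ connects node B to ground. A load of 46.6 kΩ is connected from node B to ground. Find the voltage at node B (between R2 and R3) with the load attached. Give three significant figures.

At node B, R3 is in parallel with the load: R3‖R_L = 5542 Ω.
Below node A the resistance is R2 + (R3‖R_L) = 5692 Ω, so V_A = 12.3 × 5692/5842 = 11.98 V.
Then V_B = V_A × (R3‖R_L)/(R2 + R3‖R_L) = 11.98 × 5542/5692 = 11.7 V.

V ≈ 11.7 V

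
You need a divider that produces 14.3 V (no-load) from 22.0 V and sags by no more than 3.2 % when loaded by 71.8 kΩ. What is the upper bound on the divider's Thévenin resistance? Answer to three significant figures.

R_th ≤ 2.37 kΩ

Loading drop = R_th/(R_th + R_L) ≤ 0.0320, so R_th ≤ R_L · ε/(1−ε) = 71.8 kΩ × 0.0320/0.9680 = 2.37 kΩ.
(Any R1, R2 with R2/(R1+R2) = 0.650 and R1‖R2 ≤ 2.37 kΩ will meet the spec.)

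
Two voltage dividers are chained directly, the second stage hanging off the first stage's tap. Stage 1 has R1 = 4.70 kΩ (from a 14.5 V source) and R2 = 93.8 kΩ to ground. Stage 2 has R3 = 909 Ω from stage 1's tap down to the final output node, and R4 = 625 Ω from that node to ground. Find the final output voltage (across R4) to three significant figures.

V_out ≈ 1.44 V

Stage 2 presents R3+R4 = 1534 Ω as a load on stage 1's tap.
Stage 1's lower leg becomes R2‖(R3+R4) = 1509 Ω, so V_mid = 14.5 × 1509/6209 = 3.525 V.
Stage 2 is itself unloaded: V_out = V_mid × R4/(R3+R4) = 3.525 × 625/1534 = 1.44 V.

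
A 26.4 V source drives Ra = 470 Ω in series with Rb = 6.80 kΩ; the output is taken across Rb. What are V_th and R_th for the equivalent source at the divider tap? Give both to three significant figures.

V_th is the open-circuit tap voltage: 26.4 × 6800/(470 + 6800) = 24.7 V.
With the supply zeroed, Ra and Rb appear in parallel from the tap: R_th = Ra‖Rb = (470 × 6800)/7270 = 440 Ω.

V_th = 24.7 V, R_th = 440 Ω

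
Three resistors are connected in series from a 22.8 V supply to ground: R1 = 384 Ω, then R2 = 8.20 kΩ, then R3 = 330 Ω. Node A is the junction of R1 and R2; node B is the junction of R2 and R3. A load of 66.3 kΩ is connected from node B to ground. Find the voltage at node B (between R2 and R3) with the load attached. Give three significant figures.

V ≈ 0.840 V

At node B, R3 is in parallel with the load: R3‖R_L = 328.4 Ω.
Below node A the resistance is R2 + (R3‖R_L) = 8528 Ω, so V_A = 22.8 × 8528/8912 = 21.82 V.
Then V_B = V_A × (R3‖R_L)/(R2 + R3‖R_L) = 21.82 × 328.4/8528 = 0.840 V.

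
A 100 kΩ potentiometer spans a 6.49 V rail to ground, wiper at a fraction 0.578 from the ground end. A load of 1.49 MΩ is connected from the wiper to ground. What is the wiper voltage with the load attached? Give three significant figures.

V ≈ 3.69 V

The wiper splits the pot into (1−α)R = 42.20 kΩ above and αR = 57.80 kΩ below.
Lower section ‖ load = 55.64 kΩ.
V_wiper = 6.49 × 55.64/(42.20 + 55.64) = 3.69 V.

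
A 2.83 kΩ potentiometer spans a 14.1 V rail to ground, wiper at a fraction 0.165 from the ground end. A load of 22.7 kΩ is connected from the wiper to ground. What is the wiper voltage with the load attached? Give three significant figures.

The wiper splits the pot into (1−α)R = 2363 Ω above and αR = 467.0 Ω below.
Lower section ‖ load = 457.5 Ω.
V_wiper = 14.1 × 457.5/(2363 + 457.5) = 2.29 V.

V ≈ 2.29 V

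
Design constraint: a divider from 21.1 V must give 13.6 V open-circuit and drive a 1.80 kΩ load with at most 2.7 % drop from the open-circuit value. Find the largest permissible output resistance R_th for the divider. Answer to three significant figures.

R_th ≤ 49.9 Ω

Loading drop = R_th/(R_th + R_L) ≤ 0.0270, so R_th ≤ R_L · ε/(1−ε) = 1.80 kΩ × 0.0270/0.9730 = 49.9 Ω.
(Any R1, R2 with R2/(R1+R2) = 0.645 and R1‖R2 ≤ 49.9 Ω will meet the spec.)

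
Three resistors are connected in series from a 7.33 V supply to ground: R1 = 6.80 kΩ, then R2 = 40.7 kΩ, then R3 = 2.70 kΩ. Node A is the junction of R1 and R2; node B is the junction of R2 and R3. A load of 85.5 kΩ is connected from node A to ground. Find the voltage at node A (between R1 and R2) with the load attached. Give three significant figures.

V ≈ 5.93 V

Below node A the series string R2+R3 = 43.40 kΩ sits in parallel with the 85.5 kΩ load: 28.79 kΩ.
V_A = 7.33 × 28.79/(6.80 + 28.79) = 5.93 V.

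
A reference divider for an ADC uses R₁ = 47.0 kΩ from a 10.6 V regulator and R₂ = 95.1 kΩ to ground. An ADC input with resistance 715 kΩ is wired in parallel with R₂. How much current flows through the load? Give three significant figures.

R₂‖R_L = 83.94 kΩ; V_out = 10.6 × 83.94/130.9 = 6.795 V.
I_L = V_out / R_L = 6.795 / 715 kΩ = 9.50 µA.

I_L ≈ 9.50 µA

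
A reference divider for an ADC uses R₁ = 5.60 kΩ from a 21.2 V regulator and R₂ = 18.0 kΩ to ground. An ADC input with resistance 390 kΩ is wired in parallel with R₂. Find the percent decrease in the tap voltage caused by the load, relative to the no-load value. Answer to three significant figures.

The divider's output (Thévenin) resistance is R₁‖R₂ = 4.271 kΩ.
Fractional drop under load = R_th/(R_th + R_L) = 4.271 / (4.271 + 390) = 0.01083.
So the output falls by 1.08 %.

1.08 %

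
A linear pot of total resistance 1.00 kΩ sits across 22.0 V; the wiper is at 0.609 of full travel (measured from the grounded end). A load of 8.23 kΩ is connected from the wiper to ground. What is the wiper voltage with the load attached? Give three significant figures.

The wiper splits the pot into (1−α)R = 391.0 Ω above and αR = 609.0 Ω below.
Lower section ‖ load = 567.0 Ω.
V_wiper = 22.0 × 567.0/(391.0 + 567.0) = 13.0 V.

V ≈ 13.0 V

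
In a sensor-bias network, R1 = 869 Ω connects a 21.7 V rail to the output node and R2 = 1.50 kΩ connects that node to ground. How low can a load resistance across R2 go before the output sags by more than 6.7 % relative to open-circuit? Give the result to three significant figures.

Output resistance R_th = R1‖R2 = (869 × 1500)/2369 = 550.2 Ω.
The fractional drop is R_th/(R_th + R_L); requiring this ≤ 0.0670 gives R_L ≥ R_th(1/0.0670 − 1) = 550.2 × 13.93 = 7.66 kΩ.

R_L(min) ≈ 7.66 kΩ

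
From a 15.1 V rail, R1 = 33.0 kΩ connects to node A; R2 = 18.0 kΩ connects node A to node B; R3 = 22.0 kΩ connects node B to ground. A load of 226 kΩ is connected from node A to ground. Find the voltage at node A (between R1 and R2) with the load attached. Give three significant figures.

V ≈ 7.66 V

Below node A the series string R2+R3 = 40.00 kΩ sits in parallel with the 226 kΩ load: 33.98 kΩ.
V_A = 15.1 × 33.98/(33.0 + 33.98) = 7.66 V.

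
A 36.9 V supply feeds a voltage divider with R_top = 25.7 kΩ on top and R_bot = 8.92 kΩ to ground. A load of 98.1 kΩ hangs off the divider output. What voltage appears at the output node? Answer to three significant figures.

V_out ≈ 8.91 V

The load sits in parallel with R_bot: R_bot‖R_L = (8.92 × 98.1) / (8.92 + 98.1) = 8.177 kΩ.
V_out = 36.9 × 8.177 / (25.7 + 8.177) = 36.9 × 8.177/33.88 = 8.91 V.
(Unloaded it would have been 9.51 V.)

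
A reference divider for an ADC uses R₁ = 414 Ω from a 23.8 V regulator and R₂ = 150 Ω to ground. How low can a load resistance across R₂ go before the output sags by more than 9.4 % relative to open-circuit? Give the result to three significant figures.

Output resistance R_th = R₁‖R₂ = (414 × 150)/564.0 = 110.1 Ω.
The fractional drop is R_th/(R_th + R_L); requiring this ≤ 0.0940 gives R_L ≥ R_th(1/0.0940 − 1) = 110.1 × 9.638 = 1.06 kΩ.

R_L(min) ≈ 1.06 kΩ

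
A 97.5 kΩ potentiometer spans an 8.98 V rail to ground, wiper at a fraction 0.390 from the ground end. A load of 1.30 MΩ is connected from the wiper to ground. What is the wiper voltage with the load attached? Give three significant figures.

V ≈ 3.44 V

The wiper splits the pot into (1−α)R = 59.48 kΩ above and αR = 38.02 kΩ below.
Lower section ‖ load = 36.94 kΩ.
V_wiper = 8.98 × 36.94/(59.48 + 36.94) = 3.44 V.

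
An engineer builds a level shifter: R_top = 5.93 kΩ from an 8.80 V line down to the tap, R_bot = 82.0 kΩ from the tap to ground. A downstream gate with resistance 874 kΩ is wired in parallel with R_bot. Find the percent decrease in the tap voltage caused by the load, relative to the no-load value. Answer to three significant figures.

0.629 %

The divider's output (Thévenin) resistance is R_top‖R_bot = 5.530 kΩ.
Fractional drop under load = R_th/(R_th + R_L) = 5.530 / (5.530 + 874) = 0.006288.
So the output falls by 0.629 %.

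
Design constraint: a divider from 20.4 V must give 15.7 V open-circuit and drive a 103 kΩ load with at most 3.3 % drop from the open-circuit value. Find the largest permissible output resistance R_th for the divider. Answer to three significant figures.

R_th ≤ 3.51 kΩ

Loading drop = R_th/(R_th + R_L) ≤ 0.0330, so R_th ≤ R_L · ε/(1−ε) = 103 kΩ × 0.0330/0.9670 = 3.51 kΩ.
(Any R1, R2 with R2/(R1+R2) = 0.770 and R1‖R2 ≤ 3.51 kΩ will meet the spec.)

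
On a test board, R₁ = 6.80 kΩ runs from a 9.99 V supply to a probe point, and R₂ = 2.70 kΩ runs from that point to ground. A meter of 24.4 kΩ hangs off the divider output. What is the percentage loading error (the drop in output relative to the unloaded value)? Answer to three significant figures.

The divider's output (Thévenin) resistance is R₁‖R₂ = 1.933 kΩ.
Fractional drop under load = R_th/(R_th + R_L) = 1.933 / (1.933 + 24.4) = 0.07339.
So the output falls by 7.34 %.

7.34 %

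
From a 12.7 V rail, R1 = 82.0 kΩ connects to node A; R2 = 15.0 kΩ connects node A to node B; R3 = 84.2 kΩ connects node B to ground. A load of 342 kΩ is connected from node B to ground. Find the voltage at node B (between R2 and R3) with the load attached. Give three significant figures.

V ≈ 5.21 V

At node B, R3 is in parallel with the load: R3‖R_L = 67.57 kΩ.
Below node A the resistance is R2 + (R3‖R_L) = 82.57 kΩ, so V_A = 12.7 × 82.57/164.6 = 6.372 V.
Then V_B = V_A × (R3‖R_L)/(R2 + R3‖R_L) = 6.372 × 67.57/82.57 = 5.21 V.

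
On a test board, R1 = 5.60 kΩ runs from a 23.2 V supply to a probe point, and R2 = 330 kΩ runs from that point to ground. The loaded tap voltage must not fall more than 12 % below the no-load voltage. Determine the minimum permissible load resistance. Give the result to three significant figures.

Output resistance R_th = R1‖R2 = (5.60 × 330)/335.6 = 5.507 kΩ.
The fractional drop is R_th/(R_th + R_L); requiring this ≤ 0.120 gives R_L ≥ R_th(1/0.120 − 1) = 5.507 × 7.333 = 40.4 kΩ.

R_L(min) ≈ 40.4 kΩ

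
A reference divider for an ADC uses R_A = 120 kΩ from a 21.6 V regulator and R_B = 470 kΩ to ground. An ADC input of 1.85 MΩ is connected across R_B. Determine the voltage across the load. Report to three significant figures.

V_out ≈ 16.4 V

The load sits in parallel with R_B: R_B‖R_L = (470 × 1850) / (470 + 1850) = 374.8 kΩ.
V_out = 21.6 × 374.8 / (120 + 374.8) = 21.6 × 374.8/494.8 = 16.4 V.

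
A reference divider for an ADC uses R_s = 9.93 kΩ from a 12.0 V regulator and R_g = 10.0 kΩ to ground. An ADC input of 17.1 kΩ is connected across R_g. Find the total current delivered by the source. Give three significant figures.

I ≈ 0.739 mA

R_g‖R_L = 6.310 kΩ, so the source sees R_s + R_g‖R_L = 16.24 kΩ.
I = 12.0 V / 16.24 kΩ = 0.739 mA.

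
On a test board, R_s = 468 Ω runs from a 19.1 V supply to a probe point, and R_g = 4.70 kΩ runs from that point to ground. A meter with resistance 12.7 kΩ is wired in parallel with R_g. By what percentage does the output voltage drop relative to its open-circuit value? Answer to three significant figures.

3.24 %

The divider's output (Thévenin) resistance is R_s‖R_g = 425.6 Ω.
Fractional drop under load = R_th/(R_th + R_L) = 425.6 / (425.6 + 12700) = 0.03243.
So the output falls by 3.24 %.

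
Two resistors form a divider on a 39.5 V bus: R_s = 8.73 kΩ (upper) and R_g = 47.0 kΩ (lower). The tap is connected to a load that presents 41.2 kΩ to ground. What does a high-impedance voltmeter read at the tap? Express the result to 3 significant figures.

The load sits in parallel with R_g: R_g‖R_L = (47.0 × 41.2) / (47.0 + 41.2) = 21.95 kΩ.
V_out = 39.5 × 21.95 / (8.73 + 21.95) = 39.5 × 21.95/30.68 = 28.3 V.
(Unloaded it would have been 33.3 V.)

V_out ≈ 28.3 V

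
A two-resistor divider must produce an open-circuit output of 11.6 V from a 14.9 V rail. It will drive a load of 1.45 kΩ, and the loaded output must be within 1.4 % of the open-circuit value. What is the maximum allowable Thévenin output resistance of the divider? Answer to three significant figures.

Loading drop = R_th/(R_th + R_L) ≤ 0.0140, so R_th ≤ R_L · ε/(1−ε) = 1.45 kΩ × 0.0140/0.9860 = 20.6 Ω.

R_th ≤ 20.6 Ω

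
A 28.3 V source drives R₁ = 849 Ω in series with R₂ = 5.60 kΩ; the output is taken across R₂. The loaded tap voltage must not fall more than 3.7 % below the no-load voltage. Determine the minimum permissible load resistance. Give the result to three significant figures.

R_L(min) ≈ 19.2 kΩ

Output resistance R_th = R₁‖R₂ = (849 × 5600)/6449 = 737.2 Ω.
The fractional drop is R_th/(R_th + R_L); requiring this ≤ 0.0370 gives R_L ≥ R_th(1/0.0370 − 1) = 737.2 × 26.03 = 19.2 kΩ.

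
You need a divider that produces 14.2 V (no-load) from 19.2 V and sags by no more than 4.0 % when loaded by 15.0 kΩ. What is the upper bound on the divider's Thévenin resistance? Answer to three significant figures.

Loading drop = R_th/(R_th + R_L) ≤ 0.0400, so R_th ≤ R_L · ε/(1−ε) = 15.0 kΩ × 0.0400/0.9600 = 625 Ω.
(Any R1, R2 with R2/(R1+R2) = 0.740 and R1‖R2 ≤ 625 Ω will meet the spec.)

R_th ≤ 625 Ω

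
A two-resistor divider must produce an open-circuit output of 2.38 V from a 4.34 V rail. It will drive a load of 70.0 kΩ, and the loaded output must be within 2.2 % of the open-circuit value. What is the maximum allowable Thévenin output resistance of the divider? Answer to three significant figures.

R_th ≤ 1.57 kΩ

Loading drop = R_th/(R_th + R_L) ≤ 0.0220, so R_th ≤ R_L · ε/(1−ε) = 70.0 kΩ × 0.0220/0.9780 = 1.57 kΩ.
(Any R1, R2 with R2/(R1+R2) = 0.548 and R1‖R2 ≤ 1.57 kΩ will meet the spec.)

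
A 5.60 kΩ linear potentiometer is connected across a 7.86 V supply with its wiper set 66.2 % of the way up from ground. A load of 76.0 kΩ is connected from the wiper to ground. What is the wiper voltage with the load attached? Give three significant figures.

The wiper splits the pot into (1−α)R = 1.893 kΩ above and αR = 3.707 kΩ below.
Lower section ‖ load = 3.535 kΩ.
V_wiper = 7.86 × 3.535/(1.893 + 3.535) = 5.12 V.

V ≈ 5.12 V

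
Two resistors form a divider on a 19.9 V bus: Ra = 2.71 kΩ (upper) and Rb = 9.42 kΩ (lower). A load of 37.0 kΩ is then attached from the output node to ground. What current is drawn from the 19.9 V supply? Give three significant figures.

I ≈ 1.95 mA

Rb‖R_L = 7.508 kΩ, so the source sees Ra + Rb‖R_L = 10.22 kΩ.
I = 19.9 V / 10.22 kΩ = 1.95 mA.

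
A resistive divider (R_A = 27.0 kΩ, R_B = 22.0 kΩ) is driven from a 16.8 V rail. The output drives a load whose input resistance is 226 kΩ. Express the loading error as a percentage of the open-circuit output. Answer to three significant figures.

The divider's output (Thévenin) resistance is R_A‖R_B = 12.12 kΩ.
Fractional drop under load = R_th/(R_th + R_L) = 12.12 / (12.12 + 226) = 0.05091.
So the output falls by 5.09 %.

5.09 %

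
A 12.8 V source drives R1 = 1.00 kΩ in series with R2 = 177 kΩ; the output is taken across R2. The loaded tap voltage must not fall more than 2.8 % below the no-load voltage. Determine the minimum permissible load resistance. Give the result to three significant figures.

Output resistance R_th = R1‖R2 = (1000 × 177000)/178000 = 994.4 Ω.
The fractional drop is R_th/(R_th + R_L); requiring this ≤ 0.0280 gives R_L ≥ R_th(1/0.0280 − 1) = 994.4 × 34.71 = 34.5 kΩ.

R_L(min) ≈ 34.5 kΩ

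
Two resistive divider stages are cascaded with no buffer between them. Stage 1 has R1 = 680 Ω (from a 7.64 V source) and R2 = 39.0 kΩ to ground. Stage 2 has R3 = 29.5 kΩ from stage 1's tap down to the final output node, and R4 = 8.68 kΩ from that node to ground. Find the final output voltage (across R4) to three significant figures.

V_out ≈ 1.68 V

Stage 2 presents R3+R4 = 38180 Ω as a load on stage 1's tap.
Stage 1's lower leg becomes R2‖(R3+R4) = 19290 Ω, so V_mid = 7.64 × 19290/19970 = 7.380 V.
Stage 2 is itself unloaded: V_out = V_mid × R4/(R3+R4) = 7.380 × 8680/38180 = 1.68 V.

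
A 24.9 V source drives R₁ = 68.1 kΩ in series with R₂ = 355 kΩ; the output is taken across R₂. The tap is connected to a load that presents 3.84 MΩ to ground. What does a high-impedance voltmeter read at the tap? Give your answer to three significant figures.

V_out ≈ 20.6 V

The load sits in parallel with R₂: R₂‖R_L = (355 × 3840) / (355 + 3840) = 325.0 kΩ.
V_out = 24.9 × 325.0 / (68.1 + 325.0) = 24.9 × 325.0/393.1 = 20.6 V.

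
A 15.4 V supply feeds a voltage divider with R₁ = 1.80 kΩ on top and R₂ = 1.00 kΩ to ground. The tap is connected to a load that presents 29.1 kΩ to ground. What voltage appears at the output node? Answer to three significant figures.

V_out ≈ 5.38 V

The load sits in parallel with R₂: R₂‖R_L = (1.00 × 29.1) / (1.00 + 29.1) = 0.9668 kΩ.
V_out = 15.4 × 0.9668 / (1.80 + 0.9668) = 15.4 × 0.9668/2.767 = 5.38 V.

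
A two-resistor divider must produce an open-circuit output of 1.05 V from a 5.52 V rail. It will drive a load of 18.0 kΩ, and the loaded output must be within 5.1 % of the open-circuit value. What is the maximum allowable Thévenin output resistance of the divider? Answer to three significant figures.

Loading drop = R_th/(R_th + R_L) ≤ 0.0510, so R_th ≤ R_L · ε/(1−ε) = 18.0 kΩ × 0.0510/0.9490 = 967 Ω.

R_th ≤ 967 Ω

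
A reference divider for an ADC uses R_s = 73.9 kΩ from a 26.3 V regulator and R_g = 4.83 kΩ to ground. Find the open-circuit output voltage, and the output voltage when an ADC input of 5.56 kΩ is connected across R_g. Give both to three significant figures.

Unloaded: 1.61 V; loaded: 0.889 V

Open-circuit: V = 26.3 × 4.83/(73.9 + 4.83) = 1.61 V.
With the load, R_g becomes R_g‖R_L = 2.585 kΩ, so V = 26.3 × 2.585/76.48 = 0.889 V.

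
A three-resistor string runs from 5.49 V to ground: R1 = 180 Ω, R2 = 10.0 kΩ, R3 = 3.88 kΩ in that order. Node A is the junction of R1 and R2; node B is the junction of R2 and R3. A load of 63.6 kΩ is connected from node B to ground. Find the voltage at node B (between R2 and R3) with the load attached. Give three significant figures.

At node B, R3 is in parallel with the load: R3‖R_L = 3657 Ω.
Below node A the resistance is R2 + (R3‖R_L) = 13660 Ω, so V_A = 5.49 × 13660/13840 = 5.419 V.
Then V_B = V_A × (R3‖R_L)/(R2 + R3‖R_L) = 5.419 × 3657/13660 = 1.45 V.

V ≈ 1.45 V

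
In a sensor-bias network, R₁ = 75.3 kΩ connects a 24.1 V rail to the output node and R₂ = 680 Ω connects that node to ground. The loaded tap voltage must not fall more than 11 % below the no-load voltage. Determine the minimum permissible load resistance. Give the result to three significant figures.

R_L(min) ≈ 5.45 kΩ

Output resistance R_th = R₁‖R₂ = (75300 × 680)/75980 = 673.9 Ω.
The fractional drop is R_th/(R_th + R_L); requiring this ≤ 0.110 gives R_L ≥ R_th(1/0.110 − 1) = 673.9 × 8.091 = 5.45 kΩ.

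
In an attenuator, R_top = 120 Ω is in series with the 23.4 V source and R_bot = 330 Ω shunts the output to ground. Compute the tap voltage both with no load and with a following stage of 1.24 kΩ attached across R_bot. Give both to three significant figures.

Unloaded: 17.2 V; loaded: 16.0 V

Open-circuit: V = 23.4 × 330/(120 + 330) = 17.2 V.
With the load, R_bot becomes R_bot‖R_L = 260.6 Ω, so V = 23.4 × 260.6/380.6 = 16.0 V.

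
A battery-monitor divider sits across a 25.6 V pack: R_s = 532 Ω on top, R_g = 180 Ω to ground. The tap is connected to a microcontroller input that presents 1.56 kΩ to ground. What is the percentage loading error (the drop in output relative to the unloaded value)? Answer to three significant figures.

The divider's output (Thévenin) resistance is R_s‖R_g = 134.5 Ω.
Fractional drop under load = R_th/(R_th + R_L) = 134.5 / (134.5 + 1560) = 0.07937.
So the output falls by 7.94 %.

7.94 %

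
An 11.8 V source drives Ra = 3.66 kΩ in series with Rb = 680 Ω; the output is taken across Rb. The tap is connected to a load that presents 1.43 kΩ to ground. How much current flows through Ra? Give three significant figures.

Rb‖R_L = 460.9 Ω, so the source sees Ra + Rb‖R_L = 4121 Ω.
I = 11.8 V / 4121 Ω = 2.86 mA.

I ≈ 2.86 mA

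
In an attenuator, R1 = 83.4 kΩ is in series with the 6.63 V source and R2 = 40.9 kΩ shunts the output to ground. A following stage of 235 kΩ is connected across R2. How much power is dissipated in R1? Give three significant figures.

P ≈ 0.262 mW

Total resistance from the source is R1 + (R2‖R_L) = 118.2 kΩ, so I = 6.63/118.2 kΩ = 0.05607 mA.
P = I²·R1 = (0.05607 mA)² × 83.4 kΩ = 0.262 mW.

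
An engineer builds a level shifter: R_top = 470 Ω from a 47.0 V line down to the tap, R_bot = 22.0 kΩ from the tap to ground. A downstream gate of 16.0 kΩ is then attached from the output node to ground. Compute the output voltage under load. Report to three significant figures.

The load sits in parallel with R_bot: R_bot‖R_L = (22000 × 16000) / (22000 + 16000) = 9263 Ω.
V_out = 47.0 × 9263 / (470 + 9263) = 47.0 × 9263/9733 = 44.7 V.
(Unloaded it would have been 46.0 V.)

V_out ≈ 44.7 V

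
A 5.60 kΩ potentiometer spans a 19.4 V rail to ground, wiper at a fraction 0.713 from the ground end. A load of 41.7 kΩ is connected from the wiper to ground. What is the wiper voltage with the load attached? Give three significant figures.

The wiper splits the pot into (1−α)R = 1.607 kΩ above and αR = 3.993 kΩ below.
Lower section ‖ load = 3.644 kΩ.
V_wiper = 19.4 × 3.644/(1.607 + 3.644) = 13.5 V.

V ≈ 13.5 V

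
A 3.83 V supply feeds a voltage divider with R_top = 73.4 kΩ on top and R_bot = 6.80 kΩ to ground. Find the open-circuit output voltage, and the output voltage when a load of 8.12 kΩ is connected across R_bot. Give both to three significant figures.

Open-circuit: V = 3.83 × 6.80/(73.4 + 6.80) = 0.325 V.
With the load, R_bot becomes R_bot‖R_L = 3.701 kΩ, so V = 3.83 × 3.701/77.10 = 0.184 V.

Unloaded: 0.325 V; loaded: 0.184 V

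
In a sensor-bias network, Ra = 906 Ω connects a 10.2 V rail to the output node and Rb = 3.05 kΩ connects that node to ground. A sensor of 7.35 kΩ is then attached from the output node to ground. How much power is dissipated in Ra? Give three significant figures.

Total resistance from the source is Ra + (Rb‖R_L) = 3062 Ω, so I = 10.2/3062 Ω = 3.332 mA.
P = I²·Ra = (3.332 mA)² × 906 Ω = 10.1 mW.

P ≈ 10.1 mW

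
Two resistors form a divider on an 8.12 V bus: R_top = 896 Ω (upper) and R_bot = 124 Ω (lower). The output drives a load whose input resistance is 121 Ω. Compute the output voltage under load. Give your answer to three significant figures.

V_out ≈ 0.519 V

The load sits in parallel with R_bot: R_bot‖R_L = (124 × 121) / (124 + 121) = 61.24 Ω.
V_out = 8.12 × 61.24 / (896 + 61.24) = 8.12 × 61.24/957.2 = 0.519 V.
(Unloaded it would have been 0.987 V.)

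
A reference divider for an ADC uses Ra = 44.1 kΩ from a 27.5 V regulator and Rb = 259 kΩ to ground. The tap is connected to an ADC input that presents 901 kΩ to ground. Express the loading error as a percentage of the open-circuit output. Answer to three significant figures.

The divider's output (Thévenin) resistance is Ra‖Rb = 37.68 kΩ.
Fractional drop under load = R_th/(R_th + R_L) = 37.68 / (37.68 + 901) = 0.04015.
So the output falls by 4.01 %.

4.01 %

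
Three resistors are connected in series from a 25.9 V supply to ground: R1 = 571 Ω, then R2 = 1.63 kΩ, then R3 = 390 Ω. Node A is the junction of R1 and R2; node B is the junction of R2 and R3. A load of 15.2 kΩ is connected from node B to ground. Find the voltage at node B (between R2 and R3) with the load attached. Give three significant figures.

At node B, R3 is in parallel with the load: R3‖R_L = 380.2 Ω.
Below node A the resistance is R2 + (R3‖R_L) = 2010 Ω, so V_A = 25.9 × 2010/2581 = 20.17 V.
Then V_B = V_A × (R3‖R_L)/(R2 + R3‖R_L) = 20.17 × 380.2/2010 = 3.82 V.

V ≈ 3.82 V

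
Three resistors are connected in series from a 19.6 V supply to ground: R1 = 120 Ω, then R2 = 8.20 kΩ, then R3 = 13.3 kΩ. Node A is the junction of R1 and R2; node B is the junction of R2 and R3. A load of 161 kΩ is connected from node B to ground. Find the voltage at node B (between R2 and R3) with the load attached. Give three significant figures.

V ≈ 11.7 V

At node B, R3 is in parallel with the load: R3‖R_L = 12290 Ω.
Below node A the resistance is R2 + (R3‖R_L) = 20490 Ω, so V_A = 19.6 × 20490/20610 = 19.49 V.
Then V_B = V_A × (R3‖R_L)/(R2 + R3‖R_L) = 19.49 × 12290/20490 = 11.7 V.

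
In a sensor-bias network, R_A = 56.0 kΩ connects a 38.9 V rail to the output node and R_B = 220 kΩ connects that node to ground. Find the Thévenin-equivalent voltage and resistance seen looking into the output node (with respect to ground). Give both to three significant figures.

V_th is the open-circuit tap voltage: 38.9 × 220/(56.0 + 220) = 31.0 V.
With the supply zeroed, R_A and R_B appear in parallel from the tap: R_th = R_A‖R_B = (56.0 × 220)/276.0 = 44.6 kΩ.

V_th = 31.0 V, R_th = 44.6 kΩ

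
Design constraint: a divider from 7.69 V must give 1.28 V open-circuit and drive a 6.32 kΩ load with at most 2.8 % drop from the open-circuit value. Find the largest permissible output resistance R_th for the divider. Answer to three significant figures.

Loading drop = R_th/(R_th + R_L) ≤ 0.0280, so R_th ≤ R_L · ε/(1−ε) = 6.32 kΩ × 0.0280/0.9720 = 182 Ω.

R_th ≤ 182 Ω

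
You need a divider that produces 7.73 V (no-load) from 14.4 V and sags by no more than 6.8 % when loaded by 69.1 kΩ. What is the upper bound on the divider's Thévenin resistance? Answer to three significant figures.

R_th ≤ 5.04 kΩ

Loading drop = R_th/(R_th + R_L) ≤ 0.0680, so R_th ≤ R_L · ε/(1−ε) = 69.1 kΩ × 0.0680/0.9320 = 5.04 kΩ.
(Any R1, R2 with R2/(R1+R2) = 0.537 and R1‖R2 ≤ 5.04 kΩ will meet the spec.)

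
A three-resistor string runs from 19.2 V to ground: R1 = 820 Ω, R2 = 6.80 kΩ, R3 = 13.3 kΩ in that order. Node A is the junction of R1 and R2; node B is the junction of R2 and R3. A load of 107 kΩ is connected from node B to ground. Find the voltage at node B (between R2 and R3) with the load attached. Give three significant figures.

At node B, R3 is in parallel with the load: R3‖R_L = 11830 Ω.
Below node A the resistance is R2 + (R3‖R_L) = 18630 Ω, so V_A = 19.2 × 18630/19450 = 18.39 V.
Then V_B = V_A × (R3‖R_L)/(R2 + R3‖R_L) = 18.39 × 11830/18630 = 11.7 V.

V ≈ 11.7 V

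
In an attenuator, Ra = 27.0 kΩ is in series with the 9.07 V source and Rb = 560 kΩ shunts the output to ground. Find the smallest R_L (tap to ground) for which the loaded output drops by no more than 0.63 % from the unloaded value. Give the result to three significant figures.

R_L(min) ≈ 4.06 MΩ

Output resistance R_th = Ra‖Rb = (27.0 × 560)/587.0 = 25.76 kΩ.
The fractional drop is R_th/(R_th + R_L); requiring this ≤ 0.00630 gives R_L ≥ R_th(1/0.00630 − 1) = 25.76 × 157.7 = 4.06 MΩ.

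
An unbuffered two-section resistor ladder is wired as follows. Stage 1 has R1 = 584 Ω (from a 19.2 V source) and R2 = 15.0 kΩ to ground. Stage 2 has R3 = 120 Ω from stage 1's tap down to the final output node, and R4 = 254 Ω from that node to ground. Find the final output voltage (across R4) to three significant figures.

Stage 2 presents R3+R4 = 374.0 Ω as a load on stage 1's tap.
Stage 1's lower leg becomes R2‖(R3+R4) = 364.9 Ω, so V_mid = 19.2 × 364.9/948.9 = 7.383 V.
Stage 2 is itself unloaded: V_out = V_mid × R4/(R3+R4) = 7.383 × 254/374.0 = 5.01 V.

V_out ≈ 5.01 V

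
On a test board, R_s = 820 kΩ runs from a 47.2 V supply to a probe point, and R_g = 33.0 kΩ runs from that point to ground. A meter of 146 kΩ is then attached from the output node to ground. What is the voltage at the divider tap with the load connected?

The load sits in parallel with R_g: R_g‖R_L = (33.0 × 146) / (33.0 + 146) = 26.92 kΩ.
V_out = 47.2 × 26.92 / (820 + 26.92) = 47.2 × 26.92/846.9 = 1.50 V.
(Unloaded it would have been 1.83 V.)

V_out ≈ 1.50 V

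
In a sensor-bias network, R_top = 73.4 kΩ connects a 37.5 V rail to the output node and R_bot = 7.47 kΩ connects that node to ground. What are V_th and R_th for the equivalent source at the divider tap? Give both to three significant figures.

V_th = 3.46 V, R_th = 6.78 kΩ

V_th is the open-circuit tap voltage: 37.5 × 7.47/(73.4 + 7.47) = 3.46 V.
With the supply zeroed, R_top and R_bot appear in parallel from the tap: R_th = R_top‖R_bot = (73.4 × 7.47)/80.87 = 6.78 kΩ.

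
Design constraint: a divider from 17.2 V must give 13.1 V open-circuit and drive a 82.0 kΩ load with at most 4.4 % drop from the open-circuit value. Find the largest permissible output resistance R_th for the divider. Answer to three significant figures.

R_th ≤ 3.77 kΩ

Loading drop = R_th/(R_th + R_L) ≤ 0.0440, so R_th ≤ R_L · ε/(1−ε) = 82.0 kΩ × 0.0440/0.9560 = 3.77 kΩ.
(Any R1, R2 with R2/(R1+R2) = 0.762 and R1‖R2 ≤ 3.77 kΩ will meet the spec.)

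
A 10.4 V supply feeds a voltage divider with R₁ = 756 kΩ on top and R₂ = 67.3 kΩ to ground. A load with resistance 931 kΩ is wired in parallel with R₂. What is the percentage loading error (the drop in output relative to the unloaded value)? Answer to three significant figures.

The divider's output (Thévenin) resistance is R₁‖R₂ = 61.80 kΩ.
Fractional drop under load = R_th/(R_th + R_L) = 61.80 / (61.80 + 931) = 0.06225.
So the output falls by 6.22 %.

6.22 %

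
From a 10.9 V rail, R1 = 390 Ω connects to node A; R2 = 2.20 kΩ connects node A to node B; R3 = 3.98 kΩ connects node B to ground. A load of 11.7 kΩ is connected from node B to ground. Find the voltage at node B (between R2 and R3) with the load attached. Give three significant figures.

At node B, R3 is in parallel with the load: R3‖R_L = 2970 Ω.
Below node A the resistance is R2 + (R3‖R_L) = 5170 Ω, so V_A = 10.9 × 5170/5560 = 10.14 V.
Then V_B = V_A × (R3‖R_L)/(R2 + R3‖R_L) = 10.14 × 2970/5170 = 5.82 V.

V ≈ 5.82 V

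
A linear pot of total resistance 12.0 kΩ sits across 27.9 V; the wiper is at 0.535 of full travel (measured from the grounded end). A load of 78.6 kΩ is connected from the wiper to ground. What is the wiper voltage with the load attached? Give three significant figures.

The wiper splits the pot into (1−α)R = 5.580 kΩ above and αR = 6.420 kΩ below.
Lower section ‖ load = 5.935 kΩ.
V_wiper = 27.9 × 5.935/(5.580 + 5.935) = 14.4 V.

V ≈ 14.4 V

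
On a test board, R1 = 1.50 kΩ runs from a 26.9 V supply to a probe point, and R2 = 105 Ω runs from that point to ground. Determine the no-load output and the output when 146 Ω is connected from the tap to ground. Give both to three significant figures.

Open-circuit: V = 26.9 × 105/(1500 + 105) = 1.76 V.
With the load, R2 becomes R2‖R_L = 61.08 Ω, so V = 26.9 × 61.08/1561 = 1.05 V.

Unloaded: 1.76 V; loaded: 1.05 V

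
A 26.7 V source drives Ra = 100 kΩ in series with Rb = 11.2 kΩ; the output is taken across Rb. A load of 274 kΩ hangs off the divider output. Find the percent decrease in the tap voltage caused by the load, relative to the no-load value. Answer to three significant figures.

The divider's output (Thévenin) resistance is Ra‖Rb = 10.07 kΩ.
Fractional drop under load = R_th/(R_th + R_L) = 10.07 / (10.07 + 274) = 0.03546.
So the output falls by 3.55 %.

3.55 %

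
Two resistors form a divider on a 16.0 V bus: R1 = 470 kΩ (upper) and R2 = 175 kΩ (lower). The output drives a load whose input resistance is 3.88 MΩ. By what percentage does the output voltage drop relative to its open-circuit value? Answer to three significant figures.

The divider's output (Thévenin) resistance is R1‖R2 = 127.5 kΩ.
Fractional drop under load = R_th/(R_th + R_L) = 127.5 / (127.5 + 3880) = 0.03182.
So the output falls by 3.18 %.

3.18 %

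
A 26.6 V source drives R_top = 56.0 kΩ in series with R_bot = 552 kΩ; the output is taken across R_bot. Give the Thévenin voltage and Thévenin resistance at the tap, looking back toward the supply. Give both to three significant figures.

V_th = 24.1 V, R_th = 50.8 kΩ

V_th is the open-circuit tap voltage: 26.6 × 552/(56.0 + 552) = 24.1 V.
With the supply zeroed, R_top and R_bot appear in parallel from the tap: R_th = R_top‖R_bot = (56.0 × 552)/608.0 = 50.8 kΩ.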